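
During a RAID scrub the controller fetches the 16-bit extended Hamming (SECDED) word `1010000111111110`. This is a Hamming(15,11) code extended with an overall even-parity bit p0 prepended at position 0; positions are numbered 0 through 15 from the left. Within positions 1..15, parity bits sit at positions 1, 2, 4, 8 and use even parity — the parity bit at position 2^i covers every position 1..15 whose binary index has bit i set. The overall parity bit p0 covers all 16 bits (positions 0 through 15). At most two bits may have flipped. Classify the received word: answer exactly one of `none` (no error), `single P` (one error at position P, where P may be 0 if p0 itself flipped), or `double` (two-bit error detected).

double

s1: b1⊕b3⊕b5⊕b7⊕b9⊕b11⊕b13⊕b15 = 0⊕0⊕0⊕1⊕1⊕1⊕1⊕0 = 0
s2: b2⊕b3⊕b6⊕b7⊕b10⊕b11⊕b14⊕b15 = 1⊕0⊕0⊕1⊕1⊕1⊕1⊕0 = 1
s4: b4⊕b5⊕b6⊕b7⊕b12⊕b13⊕b14⊕b15 = 0⊕0⊕0⊕1⊕1⊕1⊕1⊕0 = 0
s8: b8⊕b9⊕b10⊕b11⊕b12⊕b13⊕b14⊕b15 = 1⊕1⊕1⊕1⊕1⊕1⊕1⊕0 = 1
Syndrome (s8...s1) = 1010 → position 10.
Overall parity (XOR of all 16 bits, including p0): 1⊕0⊕1⊕0⊕0⊕0⊕0⊕1⊕1⊕1⊕1⊕1⊕1⊕1⊕1⊕0 = 0
Overall=0, syndrome position=10 → double-bit error detected (uncorrectable).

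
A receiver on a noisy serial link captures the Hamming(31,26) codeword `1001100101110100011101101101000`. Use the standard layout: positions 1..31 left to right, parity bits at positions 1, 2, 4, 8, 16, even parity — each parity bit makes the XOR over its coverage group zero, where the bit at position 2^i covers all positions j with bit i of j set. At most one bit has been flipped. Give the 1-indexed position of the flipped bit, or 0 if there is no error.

s1: b1⊕b3⊕b5⊕b7⊕b9⊕b11⊕b13⊕b15⊕b17⊕b19⊕b21⊕b23⊕b25⊕b27⊕b29⊕b31 = 1⊕0⊕1⊕0⊕0⊕1⊕0⊕0⊕0⊕1⊕0⊕1⊕1⊕0⊕0⊕0 = 0
s2: b2⊕b3⊕b6⊕b7⊕b10⊕b11⊕b14⊕b15⊕b18⊕b19⊕b22⊕b23⊕b26⊕b27⊕b30⊕b31 = 0⊕0⊕0⊕0⊕1⊕1⊕1⊕0⊕1⊕1⊕1⊕1⊕1⊕0⊕0⊕0 = 0
s4: b4⊕b5⊕b6⊕b7⊕b12⊕b13⊕b14⊕b15⊕b20⊕b21⊕b22⊕b23⊕b28⊕b29⊕b30⊕b31 = 1⊕1⊕0⊕0⊕1⊕0⊕1⊕0⊕1⊕0⊕1⊕1⊕1⊕0⊕0⊕0 = 0
s8: b8⊕b9⊕b10⊕b11⊕b12⊕b13⊕b14⊕b15⊕b24⊕b25⊕b26⊕b27⊕b28⊕b29⊕b30⊕b31 = 1⊕0⊕1⊕1⊕1⊕0⊕1⊕0⊕0⊕1⊕1⊕0⊕1⊕0⊕0⊕0 = 0
s16: b16⊕b17⊕b18⊕b19⊕b20⊕b21⊕b22⊕b23⊕b24⊕b25⊕b26⊕b27⊕b28⊕b29⊕b30⊕b31 = 0⊕0⊕1⊕1⊕1⊕0⊕1⊕1⊕0⊕1⊕1⊕0⊕1⊕0⊕0⊕0 = 0
Syndrome (s16...s1) = 00000 → position 0 (no error).

0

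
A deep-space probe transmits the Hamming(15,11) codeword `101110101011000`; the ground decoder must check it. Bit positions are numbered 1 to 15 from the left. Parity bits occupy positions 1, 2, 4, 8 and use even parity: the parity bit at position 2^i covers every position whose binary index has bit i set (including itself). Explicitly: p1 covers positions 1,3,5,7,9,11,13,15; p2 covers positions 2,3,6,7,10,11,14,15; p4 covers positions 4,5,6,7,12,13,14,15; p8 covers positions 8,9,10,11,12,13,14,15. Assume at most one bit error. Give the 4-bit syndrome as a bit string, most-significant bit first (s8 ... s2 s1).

s1: b1⊕b3⊕b5⊕b7⊕b9⊕b11⊕b13⊕b15 = 1⊕1⊕1⊕1⊕1⊕1⊕0⊕0 = 0
s2: b2⊕b3⊕b6⊕b7⊕b10⊕b11⊕b14⊕b15 = 0⊕1⊕0⊕1⊕0⊕1⊕0⊕0 = 1
s4: b4⊕b5⊕b6⊕b7⊕b12⊕b13⊕b14⊕b15 = 1⊕1⊕0⊕1⊕1⊕0⊕0⊕0 = 0
s8: b8⊕b9⊕b10⊕b11⊕b12⊕b13⊕b14⊕b15 = 0⊕1⊕0⊕1⊕1⊕0⊕0⊕0 = 1
Syndrome (s8...s1) = 1010 → position 10.

1010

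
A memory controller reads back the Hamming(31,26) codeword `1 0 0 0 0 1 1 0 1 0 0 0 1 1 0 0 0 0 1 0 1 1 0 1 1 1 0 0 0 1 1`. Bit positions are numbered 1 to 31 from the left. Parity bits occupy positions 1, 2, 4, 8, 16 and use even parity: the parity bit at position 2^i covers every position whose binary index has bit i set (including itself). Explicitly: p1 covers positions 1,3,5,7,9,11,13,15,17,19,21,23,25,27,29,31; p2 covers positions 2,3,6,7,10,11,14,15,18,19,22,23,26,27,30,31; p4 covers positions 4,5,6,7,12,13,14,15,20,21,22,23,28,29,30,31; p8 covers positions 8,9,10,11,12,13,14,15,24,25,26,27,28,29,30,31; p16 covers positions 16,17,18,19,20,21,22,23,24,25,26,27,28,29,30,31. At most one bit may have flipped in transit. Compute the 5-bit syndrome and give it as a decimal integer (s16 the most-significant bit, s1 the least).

s1: b1⊕b3⊕b5⊕b7⊕b9⊕b11⊕b13⊕b15⊕b17⊕b19⊕b21⊕b23⊕b25⊕b27⊕b29⊕b31 = 1⊕0⊕0⊕1⊕1⊕0⊕1⊕0⊕0⊕1⊕1⊕0⊕1⊕0⊕0⊕1 = 0
s2: b2⊕b3⊕b6⊕b7⊕b10⊕b11⊕b14⊕b15⊕b18⊕b19⊕b22⊕b23⊕b26⊕b27⊕b30⊕b31 = 0⊕0⊕1⊕1⊕0⊕0⊕1⊕0⊕0⊕1⊕1⊕0⊕1⊕0⊕1⊕1 = 0
s4: b4⊕b5⊕b6⊕b7⊕b12⊕b13⊕b14⊕b15⊕b20⊕b21⊕b22⊕b23⊕b28⊕b29⊕b30⊕b31 = 0⊕0⊕1⊕1⊕0⊕1⊕1⊕0⊕0⊕1⊕1⊕0⊕0⊕0⊕1⊕1 = 0
s8: b8⊕b9⊕b10⊕b11⊕b12⊕b13⊕b14⊕b15⊕b24⊕b25⊕b26⊕b27⊕b28⊕b29⊕b30⊕b31 = 0⊕1⊕0⊕0⊕0⊕1⊕1⊕0⊕1⊕1⊕1⊕0⊕0⊕0⊕1⊕1 = 0
s16: b16⊕b17⊕b18⊕b19⊕b20⊕b21⊕b22⊕b23⊕b24⊕b25⊕b26⊕b27⊕b28⊕b29⊕b30⊕b31 = 0⊕0⊕0⊕1⊕0⊕1⊕1⊕0⊕1⊕1⊕1⊕0⊕0⊕0⊕1⊕1 = 0
Syndrome (s16...s1) = 00000 → position 0 (no error).

0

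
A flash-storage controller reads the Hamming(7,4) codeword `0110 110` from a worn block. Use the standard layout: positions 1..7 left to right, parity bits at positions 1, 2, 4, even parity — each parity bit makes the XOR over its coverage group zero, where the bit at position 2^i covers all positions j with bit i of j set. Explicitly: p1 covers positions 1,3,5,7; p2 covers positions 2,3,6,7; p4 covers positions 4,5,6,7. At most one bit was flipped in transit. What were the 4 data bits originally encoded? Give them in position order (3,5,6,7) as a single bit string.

s1: b1⊕b3⊕b5⊕b7 = 0⊕1⊕1⊕0 = 0
s2: b2⊕b3⊕b6⊕b7 = 1⊕1⊕1⊕0 = 1
s4: b4⊕b5⊕b6⊕b7 = 0⊕1⊕1⊕0 = 0
Syndrome (s4...s1) = 010 → position 2.
Flip bit 2: corrected codeword = 0010110
Data bits at positions 3,5,6,7: 1110

1110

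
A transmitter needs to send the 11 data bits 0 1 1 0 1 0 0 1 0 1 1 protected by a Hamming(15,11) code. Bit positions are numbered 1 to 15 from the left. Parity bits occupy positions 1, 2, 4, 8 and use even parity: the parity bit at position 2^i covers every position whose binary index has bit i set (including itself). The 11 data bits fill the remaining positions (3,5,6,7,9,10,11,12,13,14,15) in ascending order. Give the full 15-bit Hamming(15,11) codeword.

110111001001011

Place data bits at non-power-of-two positions: b3=0, b5=1, b6=1, b7=0, b9=1, b10=0, b11=0, b12=1, b13=0, b14=1, b15=1.
p1 = XOR of data positions {3,5,7,9,11,13,15} = 0⊕1⊕0⊕1⊕0⊕0⊕1 = 1
p2 = XOR of data positions {3,6,7,10,11,14,15} = 0⊕1⊕0⊕0⊕0⊕1⊕1 = 1
p4 = XOR of data positions {5,6,7,12,13,14,15} = 1⊕1⊕0⊕1⊕0⊕1⊕1 = 1
p8 = XOR of data positions {9,10,11,12,13,14,15} = 1⊕0⊕0⊕1⊕0⊕1⊕1 = 0
Codeword b1..b15 = 110111001001011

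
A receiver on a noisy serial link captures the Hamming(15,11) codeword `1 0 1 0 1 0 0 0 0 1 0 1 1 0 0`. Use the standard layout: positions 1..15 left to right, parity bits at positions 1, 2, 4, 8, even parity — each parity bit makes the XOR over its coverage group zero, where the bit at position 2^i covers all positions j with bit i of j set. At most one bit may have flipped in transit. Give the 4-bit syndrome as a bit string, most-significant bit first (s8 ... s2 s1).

1100

s1: b1⊕b3⊕b5⊕b7⊕b9⊕b11⊕b13⊕b15 = 1⊕1⊕1⊕0⊕0⊕0⊕1⊕0 = 0
s2: b2⊕b3⊕b6⊕b7⊕b10⊕b11⊕b14⊕b15 = 0⊕1⊕0⊕0⊕1⊕0⊕0⊕0 = 0
s4: b4⊕b5⊕b6⊕b7⊕b12⊕b13⊕b14⊕b15 = 0⊕1⊕0⊕0⊕1⊕1⊕0⊕0 = 1
s8: b8⊕b9⊕b10⊕b11⊕b12⊕b13⊕b14⊕b15 = 0⊕0⊕1⊕0⊕1⊕1⊕0⊕0 = 1
Syndrome (s8...s1) = 1100 → position 12.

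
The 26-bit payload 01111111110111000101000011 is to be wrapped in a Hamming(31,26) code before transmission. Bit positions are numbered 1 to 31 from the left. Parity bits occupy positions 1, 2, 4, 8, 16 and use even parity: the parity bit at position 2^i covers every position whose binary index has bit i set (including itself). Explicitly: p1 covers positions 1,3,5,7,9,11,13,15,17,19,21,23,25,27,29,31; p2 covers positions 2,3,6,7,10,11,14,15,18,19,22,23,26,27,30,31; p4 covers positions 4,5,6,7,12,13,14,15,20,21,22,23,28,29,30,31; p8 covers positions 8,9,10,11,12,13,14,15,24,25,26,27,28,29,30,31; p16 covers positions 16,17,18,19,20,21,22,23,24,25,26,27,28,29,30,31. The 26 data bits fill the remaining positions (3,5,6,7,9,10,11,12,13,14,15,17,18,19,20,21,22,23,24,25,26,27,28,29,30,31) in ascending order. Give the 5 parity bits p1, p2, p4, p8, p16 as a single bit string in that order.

Place data bits at non-power-of-two positions: b3=0, b5=1, b6=1, b7=1, b9=1, b10=1, b11=1, b12=1, b13=1, b14=1, b15=0, b17=1, b18=1, b19=1, b20=0, b21=0, b22=0, b23=1, b24=0, b25=1, b26=0, b27=0, b28=0, b29=0, b30=1, b31=1.
p1 = XOR of data positions {3,5,7,9,11,13,15,17,19,21,23,25,27,29,31} = 0⊕1⊕1⊕1⊕1⊕1⊕0⊕1⊕1⊕0⊕1⊕1⊕0⊕0⊕1 = 0
p2 = XOR of data positions {3,6,7,10,11,14,15,18,19,22,23,26,27,30,31} = 0⊕1⊕1⊕1⊕1⊕1⊕0⊕1⊕1⊕0⊕1⊕0⊕0⊕1⊕1 = 0
p4 = XOR of data positions {5,6,7,12,13,14,15,20,21,22,23,28,29,30,31} = 1⊕1⊕1⊕1⊕1⊕1⊕0⊕0⊕0⊕0⊕1⊕0⊕0⊕1⊕1 = 1
p8 = XOR of data positions {9,10,11,12,13,14,15,24,25,26,27,28,29,30,31} = 1⊕1⊕1⊕1⊕1⊕1⊕0⊕0⊕1⊕0⊕0⊕0⊕0⊕1⊕1 = 1
p16 = XOR of data positions {17,18,19,20,21,22,23,24,25,26,27,28,29,30,31} = 1⊕1⊕1⊕0⊕0⊕0⊕1⊕0⊕1⊕0⊕0⊕0⊕0⊕1⊕1 = 1
Parity bits p1,p2,p4,p8,p16 = 00111

00111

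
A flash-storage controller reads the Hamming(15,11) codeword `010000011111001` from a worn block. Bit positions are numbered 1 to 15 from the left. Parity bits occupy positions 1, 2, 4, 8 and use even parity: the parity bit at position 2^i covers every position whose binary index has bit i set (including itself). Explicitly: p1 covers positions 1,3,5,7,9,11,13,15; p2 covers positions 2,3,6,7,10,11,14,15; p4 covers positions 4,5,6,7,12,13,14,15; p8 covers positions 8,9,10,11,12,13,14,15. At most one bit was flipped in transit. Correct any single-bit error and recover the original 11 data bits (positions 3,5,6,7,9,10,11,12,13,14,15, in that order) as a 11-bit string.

00001111001

s1: b1⊕b3⊕b5⊕b7⊕b9⊕b11⊕b13⊕b15 = 0⊕0⊕0⊕0⊕1⊕1⊕0⊕1 = 1
s2: b2⊕b3⊕b6⊕b7⊕b10⊕b11⊕b14⊕b15 = 1⊕0⊕0⊕0⊕1⊕1⊕0⊕1 = 0
s4: b4⊕b5⊕b6⊕b7⊕b12⊕b13⊕b14⊕b15 = 0⊕0⊕0⊕0⊕1⊕0⊕0⊕1 = 0
s8: b8⊕b9⊕b10⊕b11⊕b12⊕b13⊕b14⊕b15 = 1⊕1⊕1⊕1⊕1⊕0⊕0⊕1 = 0
Syndrome (s8...s1) = 0001 → position 1.
Flip bit 1: corrected codeword = 110000011111001
Data bits at positions 3,5,6,7,9,10,11,12,13,14,15: 00001111001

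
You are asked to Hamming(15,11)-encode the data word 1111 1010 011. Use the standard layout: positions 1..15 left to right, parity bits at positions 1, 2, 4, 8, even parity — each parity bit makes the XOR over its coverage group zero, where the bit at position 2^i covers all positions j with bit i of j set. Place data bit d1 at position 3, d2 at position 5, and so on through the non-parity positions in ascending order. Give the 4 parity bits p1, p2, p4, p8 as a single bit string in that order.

0010

Place data bits at non-power-of-two positions: b3=1, b5=1, b6=1, b7=1, b9=1, b10=0, b11=1, b12=0, b13=0, b14=1, b15=1.
p1 = XOR of data positions {3,5,7,9,11,13,15} = 1⊕1⊕1⊕1⊕1⊕0⊕1 = 0
p2 = XOR of data positions {3,6,7,10,11,14,15} = 1⊕1⊕1⊕0⊕1⊕1⊕1 = 0
p4 = XOR of data positions {5,6,7,12,13,14,15} = 1⊕1⊕1⊕0⊕0⊕1⊕1 = 1
p8 = XOR of data positions {9,10,11,12,13,14,15} = 1⊕0⊕1⊕0⊕0⊕1⊕1 = 0
Parity bits p1,p2,p4,p8 = 0010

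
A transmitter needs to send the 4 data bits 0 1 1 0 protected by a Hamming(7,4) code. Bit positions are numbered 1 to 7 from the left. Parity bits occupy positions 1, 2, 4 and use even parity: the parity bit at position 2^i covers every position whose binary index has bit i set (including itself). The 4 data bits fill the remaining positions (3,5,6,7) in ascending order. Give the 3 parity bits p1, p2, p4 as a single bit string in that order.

Place data bits at non-power-of-two positions: b3=0, b5=1, b6=1, b7=0.
p1 = XOR of data positions {3,5,7} = 0⊕1⊕0 = 1
p2 = XOR of data positions {3,6,7} = 0⊕1⊕0 = 1
p4 = XOR of data positions {5,6,7} = 1⊕1⊕0 = 0
Parity bits p1,p2,p4 = 110

110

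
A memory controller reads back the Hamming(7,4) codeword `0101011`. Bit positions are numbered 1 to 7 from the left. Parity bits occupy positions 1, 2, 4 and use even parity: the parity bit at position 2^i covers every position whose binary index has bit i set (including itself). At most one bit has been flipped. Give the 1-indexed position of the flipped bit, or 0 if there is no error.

7

s1: b1⊕b3⊕b5⊕b7 = 0⊕0⊕0⊕1 = 1
s2: b2⊕b3⊕b6⊕b7 = 1⊕0⊕1⊕1 = 1
s4: b4⊕b5⊕b6⊕b7 = 1⊕0⊕1⊕1 = 1
Syndrome (s4...s1) = 111 → position 7.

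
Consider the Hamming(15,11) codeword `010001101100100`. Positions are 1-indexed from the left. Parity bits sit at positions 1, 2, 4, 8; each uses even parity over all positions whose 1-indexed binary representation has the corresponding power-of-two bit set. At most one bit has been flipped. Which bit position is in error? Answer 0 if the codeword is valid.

13

s1: b1⊕b3⊕b5⊕b7⊕b9⊕b11⊕b13⊕b15 = 0⊕0⊕0⊕1⊕1⊕0⊕1⊕0 = 1
s2: b2⊕b3⊕b6⊕b7⊕b10⊕b11⊕b14⊕b15 = 1⊕0⊕1⊕1⊕1⊕0⊕0⊕0 = 0
s4: b4⊕b5⊕b6⊕b7⊕b12⊕b13⊕b14⊕b15 = 0⊕0⊕1⊕1⊕0⊕1⊕0⊕0 = 1
s8: b8⊕b9⊕b10⊕b11⊕b12⊕b13⊕b14⊕b15 = 0⊕1⊕1⊕0⊕0⊕1⊕0⊕0 = 1
Syndrome (s8...s1) = 1101 → position 13.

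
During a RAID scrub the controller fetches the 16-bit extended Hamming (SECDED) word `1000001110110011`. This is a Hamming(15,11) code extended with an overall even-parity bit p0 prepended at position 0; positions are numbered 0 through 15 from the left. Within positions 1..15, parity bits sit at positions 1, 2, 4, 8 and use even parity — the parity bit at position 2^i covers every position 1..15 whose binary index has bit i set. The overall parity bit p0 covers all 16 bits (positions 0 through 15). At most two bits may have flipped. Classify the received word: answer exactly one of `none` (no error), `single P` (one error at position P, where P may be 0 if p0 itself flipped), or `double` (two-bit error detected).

double

s1: b1⊕b3⊕b5⊕b7⊕b9⊕b11⊕b13⊕b15 = 0⊕0⊕0⊕1⊕0⊕1⊕0⊕1 = 1
s2: b2⊕b3⊕b6⊕b7⊕b10⊕b11⊕b14⊕b15 = 0⊕0⊕1⊕1⊕1⊕1⊕1⊕1 = 0
s4: b4⊕b5⊕b6⊕b7⊕b12⊕b13⊕b14⊕b15 = 0⊕0⊕1⊕1⊕0⊕0⊕1⊕1 = 0
s8: b8⊕b9⊕b10⊕b11⊕b12⊕b13⊕b14⊕b15 = 1⊕0⊕1⊕1⊕0⊕0⊕1⊕1 = 1
Syndrome (s8...s1) = 1001 → position 9.
Overall parity (XOR of all 16 bits, including p0): 1⊕0⊕0⊕0⊕0⊕0⊕1⊕1⊕1⊕0⊕1⊕1⊕0⊕0⊕1⊕1 = 0
Overall=0, syndrome position=9 → double-bit error detected (uncorrectable).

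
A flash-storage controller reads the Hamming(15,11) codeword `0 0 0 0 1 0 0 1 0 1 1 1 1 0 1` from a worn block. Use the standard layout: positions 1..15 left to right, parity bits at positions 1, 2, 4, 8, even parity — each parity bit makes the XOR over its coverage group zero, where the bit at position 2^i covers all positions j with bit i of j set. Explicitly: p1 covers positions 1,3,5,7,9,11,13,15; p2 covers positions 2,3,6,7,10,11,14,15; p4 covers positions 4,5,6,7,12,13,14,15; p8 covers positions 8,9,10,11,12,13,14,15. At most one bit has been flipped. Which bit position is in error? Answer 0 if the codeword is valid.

2

s1: b1⊕b3⊕b5⊕b7⊕b9⊕b11⊕b13⊕b15 = 0⊕0⊕1⊕0⊕0⊕1⊕1⊕1 = 0
s2: b2⊕b3⊕b6⊕b7⊕b10⊕b11⊕b14⊕b15 = 0⊕0⊕0⊕0⊕1⊕1⊕0⊕1 = 1
s4: b4⊕b5⊕b6⊕b7⊕b12⊕b13⊕b14⊕b15 = 0⊕1⊕0⊕0⊕1⊕1⊕0⊕1 = 0
s8: b8⊕b9⊕b10⊕b11⊕b12⊕b13⊕b14⊕b15 = 1⊕0⊕1⊕1⊕1⊕1⊕0⊕1 = 0
Syndrome (s8...s1) = 0010 → position 2.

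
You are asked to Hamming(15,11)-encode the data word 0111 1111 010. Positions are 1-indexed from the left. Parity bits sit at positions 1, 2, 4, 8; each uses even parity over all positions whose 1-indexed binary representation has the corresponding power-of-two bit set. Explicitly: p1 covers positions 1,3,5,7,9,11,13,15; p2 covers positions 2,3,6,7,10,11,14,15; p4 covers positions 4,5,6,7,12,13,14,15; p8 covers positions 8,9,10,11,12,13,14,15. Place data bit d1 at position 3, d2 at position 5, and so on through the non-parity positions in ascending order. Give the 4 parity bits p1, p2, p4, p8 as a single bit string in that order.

Place data bits at non-power-of-two positions: b3=0, b5=1, b6=1, b7=1, b9=1, b10=1, b11=1, b12=1, b13=0, b14=1, b15=0.
p1 = XOR of data positions {3,5,7,9,11,13,15} = 0⊕1⊕1⊕1⊕1⊕0⊕0 = 0
p2 = XOR of data positions {3,6,7,10,11,14,15} = 0⊕1⊕1⊕1⊕1⊕1⊕0 = 1
p4 = XOR of data positions {5,6,7,12,13,14,15} = 1⊕1⊕1⊕1⊕0⊕1⊕0 = 1
p8 = XOR of data positions {9,10,11,12,13,14,15} = 1⊕1⊕1⊕1⊕0⊕1⊕0 = 1
Parity bits p1,p2,p4,p8 = 0111

0111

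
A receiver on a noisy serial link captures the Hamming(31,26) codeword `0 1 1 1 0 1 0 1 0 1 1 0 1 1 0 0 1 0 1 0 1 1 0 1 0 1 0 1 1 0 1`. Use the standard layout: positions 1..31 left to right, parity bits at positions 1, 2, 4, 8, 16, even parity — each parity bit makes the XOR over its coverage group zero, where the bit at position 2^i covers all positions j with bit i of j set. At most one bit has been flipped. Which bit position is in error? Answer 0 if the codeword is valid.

20

s1: b1⊕b3⊕b5⊕b7⊕b9⊕b11⊕b13⊕b15⊕b17⊕b19⊕b21⊕b23⊕b25⊕b27⊕b29⊕b31 = 0⊕1⊕0⊕0⊕0⊕1⊕1⊕0⊕1⊕1⊕1⊕0⊕0⊕0⊕1⊕1 = 0
s2: b2⊕b3⊕b6⊕b7⊕b10⊕b11⊕b14⊕b15⊕b18⊕b19⊕b22⊕b23⊕b26⊕b27⊕b30⊕b31 = 1⊕1⊕1⊕0⊕1⊕1⊕1⊕0⊕0⊕1⊕1⊕0⊕1⊕0⊕0⊕1 = 0
s4: b4⊕b5⊕b6⊕b7⊕b12⊕b13⊕b14⊕b15⊕b20⊕b21⊕b22⊕b23⊕b28⊕b29⊕b30⊕b31 = 1⊕0⊕1⊕0⊕0⊕1⊕1⊕0⊕0⊕1⊕1⊕0⊕1⊕1⊕0⊕1 = 1
s8: b8⊕b9⊕b10⊕b11⊕b12⊕b13⊕b14⊕b15⊕b24⊕b25⊕b26⊕b27⊕b28⊕b29⊕b30⊕b31 = 1⊕0⊕1⊕1⊕0⊕1⊕1⊕0⊕1⊕0⊕1⊕0⊕1⊕1⊕0⊕1 = 0
s16: b16⊕b17⊕b18⊕b19⊕b20⊕b21⊕b22⊕b23⊕b24⊕b25⊕b26⊕b27⊕b28⊕b29⊕b30⊕b31 = 0⊕1⊕0⊕1⊕0⊕1⊕1⊕0⊕1⊕0⊕1⊕0⊕1⊕1⊕0⊕1 = 1
Syndrome (s16...s1) = 10100 → position 20.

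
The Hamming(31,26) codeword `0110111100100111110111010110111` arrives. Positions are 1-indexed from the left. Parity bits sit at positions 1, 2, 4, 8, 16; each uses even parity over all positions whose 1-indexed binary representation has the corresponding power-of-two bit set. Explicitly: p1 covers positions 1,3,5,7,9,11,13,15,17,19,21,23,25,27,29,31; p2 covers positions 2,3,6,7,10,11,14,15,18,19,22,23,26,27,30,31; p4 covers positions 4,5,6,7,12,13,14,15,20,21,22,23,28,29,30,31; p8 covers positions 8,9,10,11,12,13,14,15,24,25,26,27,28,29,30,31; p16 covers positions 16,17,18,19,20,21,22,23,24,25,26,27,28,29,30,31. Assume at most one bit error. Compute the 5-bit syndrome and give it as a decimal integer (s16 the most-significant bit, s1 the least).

6

s1: b1⊕b3⊕b5⊕b7⊕b9⊕b11⊕b13⊕b15⊕b17⊕b19⊕b21⊕b23⊕b25⊕b27⊕b29⊕b31 = 0⊕1⊕1⊕1⊕0⊕1⊕0⊕1⊕1⊕0⊕1⊕0⊕0⊕1⊕1⊕1 = 0
s2: b2⊕b3⊕b6⊕b7⊕b10⊕b11⊕b14⊕b15⊕b18⊕b19⊕b22⊕b23⊕b26⊕b27⊕b30⊕b31 = 1⊕1⊕1⊕1⊕0⊕1⊕1⊕1⊕1⊕0⊕1⊕0⊕1⊕1⊕1⊕1 = 1
s4: b4⊕b5⊕b6⊕b7⊕b12⊕b13⊕b14⊕b15⊕b20⊕b21⊕b22⊕b23⊕b28⊕b29⊕b30⊕b31 = 0⊕1⊕1⊕1⊕0⊕0⊕1⊕1⊕1⊕1⊕1⊕0⊕0⊕1⊕1⊕1 = 1
s8: b8⊕b9⊕b10⊕b11⊕b12⊕b13⊕b14⊕b15⊕b24⊕b25⊕b26⊕b27⊕b28⊕b29⊕b30⊕b31 = 1⊕0⊕0⊕1⊕0⊕0⊕1⊕1⊕1⊕0⊕1⊕1⊕0⊕1⊕1⊕1 = 0
s16: b16⊕b17⊕b18⊕b19⊕b20⊕b21⊕b22⊕b23⊕b24⊕b25⊕b26⊕b27⊕b28⊕b29⊕b30⊕b31 = 1⊕1⊕1⊕0⊕1⊕1⊕1⊕0⊕1⊕0⊕1⊕1⊕0⊕1⊕1⊕1 = 0
Syndrome (s16...s1) = 00110 → position 6.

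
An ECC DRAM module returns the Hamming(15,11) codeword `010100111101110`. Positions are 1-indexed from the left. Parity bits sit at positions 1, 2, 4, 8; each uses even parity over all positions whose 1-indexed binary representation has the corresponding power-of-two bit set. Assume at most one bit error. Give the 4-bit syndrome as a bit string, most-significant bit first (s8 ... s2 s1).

s1: b1⊕b3⊕b5⊕b7⊕b9⊕b11⊕b13⊕b15 = 0⊕0⊕0⊕1⊕1⊕0⊕1⊕0 = 1
s2: b2⊕b3⊕b6⊕b7⊕b10⊕b11⊕b14⊕b15 = 1⊕0⊕0⊕1⊕1⊕0⊕1⊕0 = 0
s4: b4⊕b5⊕b6⊕b7⊕b12⊕b13⊕b14⊕b15 = 1⊕0⊕0⊕1⊕1⊕1⊕1⊕0 = 1
s8: b8⊕b9⊕b10⊕b11⊕b12⊕b13⊕b14⊕b15 = 1⊕1⊕1⊕0⊕1⊕1⊕1⊕0 = 0
Syndrome (s8...s1) = 0101 → position 5.

0101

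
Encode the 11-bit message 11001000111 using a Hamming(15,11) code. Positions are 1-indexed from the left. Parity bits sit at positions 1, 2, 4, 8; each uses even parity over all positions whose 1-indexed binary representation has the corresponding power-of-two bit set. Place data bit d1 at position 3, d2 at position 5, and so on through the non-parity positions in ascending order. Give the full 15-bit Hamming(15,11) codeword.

111010001000111

Place data bits at non-power-of-two positions: b3=1, b5=1, b6=0, b7=0, b9=1, b10=0, b11=0, b12=0, b13=1, b14=1, b15=1.
p1 = XOR of data positions {3,5,7,9,11,13,15} = 1⊕1⊕0⊕1⊕0⊕1⊕1 = 1
p2 = XOR of data positions {3,6,7,10,11,14,15} = 1⊕0⊕0⊕0⊕0⊕1⊕1 = 1
p4 = XOR of data positions {5,6,7,12,13,14,15} = 1⊕0⊕0⊕0⊕1⊕1⊕1 = 0
p8 = XOR of data positions {9,10,11,12,13,14,15} = 1⊕0⊕0⊕0⊕1⊕1⊕1 = 0
Codeword b1..b15 = 111010001000111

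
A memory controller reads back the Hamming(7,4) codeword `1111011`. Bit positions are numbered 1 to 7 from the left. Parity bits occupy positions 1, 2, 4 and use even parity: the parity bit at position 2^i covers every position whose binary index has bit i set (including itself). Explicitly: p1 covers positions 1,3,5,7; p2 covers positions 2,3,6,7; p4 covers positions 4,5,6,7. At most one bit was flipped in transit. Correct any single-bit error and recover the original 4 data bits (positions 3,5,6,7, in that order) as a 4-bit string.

1111

s1: b1⊕b3⊕b5⊕b7 = 1⊕1⊕0⊕1 = 1
s2: b2⊕b3⊕b6⊕b7 = 1⊕1⊕1⊕1 = 0
s4: b4⊕b5⊕b6⊕b7 = 1⊕0⊕1⊕1 = 1
Syndrome (s4...s1) = 101 → position 5.
Flip bit 5: corrected codeword = 1111111
Data bits at positions 3,5,6,7: 1111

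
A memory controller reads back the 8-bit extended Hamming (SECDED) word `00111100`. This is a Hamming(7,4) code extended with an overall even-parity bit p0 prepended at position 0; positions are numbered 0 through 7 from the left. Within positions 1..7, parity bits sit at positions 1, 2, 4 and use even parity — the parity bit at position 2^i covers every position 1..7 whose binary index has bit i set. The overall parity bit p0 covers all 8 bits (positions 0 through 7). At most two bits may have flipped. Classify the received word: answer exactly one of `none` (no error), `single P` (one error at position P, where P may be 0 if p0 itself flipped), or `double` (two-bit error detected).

none

s1: b1⊕b3⊕b5⊕b7 = 0⊕1⊕1⊕0 = 0
s2: b2⊕b3⊕b6⊕b7 = 1⊕1⊕0⊕0 = 0
s4: b4⊕b5⊕b6⊕b7 = 1⊕1⊕0⊕0 = 0
Syndrome (s4...s1) = 000 → position 0 (no error).
Overall parity (XOR of all 8 bits, including p0): 0⊕0⊕1⊕1⊕1⊕1⊕0⊕0 = 0
Overall=0, syndrome position=0 → no error.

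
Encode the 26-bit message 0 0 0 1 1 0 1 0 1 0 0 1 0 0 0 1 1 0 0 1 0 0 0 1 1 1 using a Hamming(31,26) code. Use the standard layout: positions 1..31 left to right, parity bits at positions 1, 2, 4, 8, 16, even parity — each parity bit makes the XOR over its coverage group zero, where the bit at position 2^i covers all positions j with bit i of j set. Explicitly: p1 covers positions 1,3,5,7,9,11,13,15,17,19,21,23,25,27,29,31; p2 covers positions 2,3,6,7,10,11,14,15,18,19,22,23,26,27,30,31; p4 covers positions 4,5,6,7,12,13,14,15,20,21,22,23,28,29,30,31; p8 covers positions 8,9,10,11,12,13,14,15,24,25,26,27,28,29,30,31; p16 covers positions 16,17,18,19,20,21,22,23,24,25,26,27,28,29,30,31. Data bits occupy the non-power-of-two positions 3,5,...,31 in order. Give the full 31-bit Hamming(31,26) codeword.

1101001110101001100011001000111

Place data bits at non-power-of-two positions: b3=0, b5=0, b6=0, b7=1, b9=1, b10=0, b11=1, b12=0, b13=1, b14=0, b15=0, b17=1, b18=0, b19=0, b20=0, b21=1, b22=1, b23=0, b24=0, b25=1, b26=0, b27=0, b28=0, b29=1, b30=1, b31=1.
p1 = XOR of data positions {3,5,7,9,11,13,15,17,19,21,23,25,27,29,31} = 0⊕0⊕1⊕1⊕1⊕1⊕0⊕1⊕0⊕1⊕0⊕1⊕0⊕1⊕1 = 1
p2 = XOR of data positions {3,6,7,10,11,14,15,18,19,22,23,26,27,30,31} = 0⊕0⊕1⊕0⊕1⊕0⊕0⊕0⊕0⊕1⊕0⊕0⊕0⊕1⊕1 = 1
p4 = XOR of data positions {5,6,7,12,13,14,15,20,21,22,23,28,29,30,31} = 0⊕0⊕1⊕0⊕1⊕0⊕0⊕0⊕1⊕1⊕0⊕0⊕1⊕1⊕1 = 1
p8 = XOR of data positions {9,10,11,12,13,14,15,24,25,26,27,28,29,30,31} = 1⊕0⊕1⊕0⊕1⊕0⊕0⊕0⊕1⊕0⊕0⊕0⊕1⊕1⊕1 = 1
p16 = XOR of data positions {17,18,19,20,21,22,23,24,25,26,27,28,29,30,31} = 1⊕0⊕0⊕0⊕1⊕1⊕0⊕0⊕1⊕0⊕0⊕0⊕1⊕1⊕1 = 1
Codeword b1..b31 = 1101001110101001100011001000111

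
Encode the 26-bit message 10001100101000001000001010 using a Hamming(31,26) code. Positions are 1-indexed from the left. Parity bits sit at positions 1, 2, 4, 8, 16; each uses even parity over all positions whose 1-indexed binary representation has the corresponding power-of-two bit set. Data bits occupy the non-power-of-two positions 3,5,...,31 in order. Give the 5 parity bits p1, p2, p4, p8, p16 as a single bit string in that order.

01101

Place data bits at non-power-of-two positions: b3=1, b5=0, b6=0, b7=0, b9=1, b10=1, b11=0, b12=0, b13=1, b14=0, b15=1, b17=0, b18=0, b19=0, b20=0, b21=0, b22=1, b23=0, b24=0, b25=0, b26=0, b27=0, b28=1, b29=0, b30=1, b31=0.
p1 = XOR of data positions {3,5,7,9,11,13,15,17,19,21,23,25,27,29,31} = 1⊕0⊕0⊕1⊕0⊕1⊕1⊕0⊕0⊕0⊕0⊕0⊕0⊕0⊕0 = 0
p2 = XOR of data positions {3,6,7,10,11,14,15,18,19,22,23,26,27,30,31} = 1⊕0⊕0⊕1⊕0⊕0⊕1⊕0⊕0⊕1⊕0⊕0⊕0⊕1⊕0 = 1
p4 = XOR of data positions {5,6,7,12,13,14,15,20,21,22,23,28,29,30,31} = 0⊕0⊕0⊕0⊕1⊕0⊕1⊕0⊕0⊕1⊕0⊕1⊕0⊕1⊕0 = 1
p8 = XOR of data positions {9,10,11,12,13,14,15,24,25,26,27,28,29,30,31} = 1⊕1⊕0⊕0⊕1⊕0⊕1⊕0⊕0⊕0⊕0⊕1⊕0⊕1⊕0 = 0
p16 = XOR of data positions {17,18,19,20,21,22,23,24,25,26,27,28,29,30,31} = 0⊕0⊕0⊕0⊕0⊕1⊕0⊕0⊕0⊕0⊕0⊕1⊕0⊕1⊕0 = 1
Parity bits p1,p2,p4,p8,p16 = 01101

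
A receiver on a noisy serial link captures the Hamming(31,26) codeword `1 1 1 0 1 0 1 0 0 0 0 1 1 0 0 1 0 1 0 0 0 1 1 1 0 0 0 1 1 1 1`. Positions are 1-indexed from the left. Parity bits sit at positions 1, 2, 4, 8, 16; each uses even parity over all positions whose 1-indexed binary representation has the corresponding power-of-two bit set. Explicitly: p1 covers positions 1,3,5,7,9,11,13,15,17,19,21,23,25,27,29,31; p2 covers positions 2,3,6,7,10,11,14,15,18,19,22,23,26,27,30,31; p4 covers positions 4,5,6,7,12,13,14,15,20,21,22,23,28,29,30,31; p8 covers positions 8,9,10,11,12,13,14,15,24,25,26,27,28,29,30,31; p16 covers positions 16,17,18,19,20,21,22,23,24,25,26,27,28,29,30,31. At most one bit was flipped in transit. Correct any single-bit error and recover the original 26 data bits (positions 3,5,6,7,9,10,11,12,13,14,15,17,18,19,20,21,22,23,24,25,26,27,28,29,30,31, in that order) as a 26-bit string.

s1: b1⊕b3⊕b5⊕b7⊕b9⊕b11⊕b13⊕b15⊕b17⊕b19⊕b21⊕b23⊕b25⊕b27⊕b29⊕b31 = 1⊕1⊕1⊕1⊕0⊕0⊕1⊕0⊕0⊕0⊕0⊕1⊕0⊕0⊕1⊕1 = 0
s2: b2⊕b3⊕b6⊕b7⊕b10⊕b11⊕b14⊕b15⊕b18⊕b19⊕b22⊕b23⊕b26⊕b27⊕b30⊕b31 = 1⊕1⊕0⊕1⊕0⊕0⊕0⊕0⊕1⊕0⊕1⊕1⊕0⊕0⊕1⊕1 = 0
s4: b4⊕b5⊕b6⊕b7⊕b12⊕b13⊕b14⊕b15⊕b20⊕b21⊕b22⊕b23⊕b28⊕b29⊕b30⊕b31 = 0⊕1⊕0⊕1⊕1⊕1⊕0⊕0⊕0⊕0⊕1⊕1⊕1⊕1⊕1⊕1 = 0
s8: b8⊕b9⊕b10⊕b11⊕b12⊕b13⊕b14⊕b15⊕b24⊕b25⊕b26⊕b27⊕b28⊕b29⊕b30⊕b31 = 0⊕0⊕0⊕0⊕1⊕1⊕0⊕0⊕1⊕0⊕0⊕0⊕1⊕1⊕1⊕1 = 1
s16: b16⊕b17⊕b18⊕b19⊕b20⊕b21⊕b22⊕b23⊕b24⊕b25⊕b26⊕b27⊕b28⊕b29⊕b30⊕b31 = 1⊕0⊕1⊕0⊕0⊕0⊕1⊕1⊕1⊕0⊕0⊕0⊕1⊕1⊕1⊕1 = 1
Syndrome (s16...s1) = 11000 → position 24.
Flip bit 24: corrected codeword = 1110101000011001010001100001111
Data bits at positions 3,5,6,7,9,10,11,12,13,14,15,17,18,19,20,21,22,23,24,25,26,27,28,29,30,31: 11010001100010001100001111

11010001100010001100001111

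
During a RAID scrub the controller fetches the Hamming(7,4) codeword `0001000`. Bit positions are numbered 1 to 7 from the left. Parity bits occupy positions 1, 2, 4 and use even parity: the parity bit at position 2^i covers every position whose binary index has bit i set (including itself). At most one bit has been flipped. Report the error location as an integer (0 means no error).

4

s1: b1⊕b3⊕b5⊕b7 = 0⊕0⊕0⊕0 = 0
s2: b2⊕b3⊕b6⊕b7 = 0⊕0⊕0⊕0 = 0
s4: b4⊕b5⊕b6⊕b7 = 1⊕0⊕0⊕0 = 1
Syndrome (s4...s1) = 100 → position 4.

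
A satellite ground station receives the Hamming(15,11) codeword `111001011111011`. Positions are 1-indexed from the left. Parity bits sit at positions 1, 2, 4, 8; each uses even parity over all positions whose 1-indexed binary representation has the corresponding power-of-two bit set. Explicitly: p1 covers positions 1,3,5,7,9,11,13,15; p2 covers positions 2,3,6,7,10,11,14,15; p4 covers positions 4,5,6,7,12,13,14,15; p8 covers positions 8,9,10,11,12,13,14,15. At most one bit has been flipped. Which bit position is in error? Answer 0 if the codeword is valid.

s1: b1⊕b3⊕b5⊕b7⊕b9⊕b11⊕b13⊕b15 = 1⊕1⊕0⊕0⊕1⊕1⊕0⊕1 = 1
s2: b2⊕b3⊕b6⊕b7⊕b10⊕b11⊕b14⊕b15 = 1⊕1⊕1⊕0⊕1⊕1⊕1⊕1 = 1
s4: b4⊕b5⊕b6⊕b7⊕b12⊕b13⊕b14⊕b15 = 0⊕0⊕1⊕0⊕1⊕0⊕1⊕1 = 0
s8: b8⊕b9⊕b10⊕b11⊕b12⊕b13⊕b14⊕b15 = 1⊕1⊕1⊕1⊕1⊕0⊕1⊕1 = 1
Syndrome (s8...s1) = 1011 → position 11.

11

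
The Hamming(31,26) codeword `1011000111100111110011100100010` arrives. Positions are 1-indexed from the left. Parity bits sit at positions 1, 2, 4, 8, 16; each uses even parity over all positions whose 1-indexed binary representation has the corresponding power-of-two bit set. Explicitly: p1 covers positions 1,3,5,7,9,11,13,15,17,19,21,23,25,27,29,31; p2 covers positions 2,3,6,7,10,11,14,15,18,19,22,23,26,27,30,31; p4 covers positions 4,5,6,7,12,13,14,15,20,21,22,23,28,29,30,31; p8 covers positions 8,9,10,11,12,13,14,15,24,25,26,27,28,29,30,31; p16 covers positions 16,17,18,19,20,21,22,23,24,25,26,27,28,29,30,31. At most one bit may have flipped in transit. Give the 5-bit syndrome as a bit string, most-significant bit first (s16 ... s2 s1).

s1: b1⊕b3⊕b5⊕b7⊕b9⊕b11⊕b13⊕b15⊕b17⊕b19⊕b21⊕b23⊕b25⊕b27⊕b29⊕b31 = 1⊕1⊕0⊕0⊕1⊕1⊕0⊕1⊕1⊕0⊕1⊕1⊕0⊕0⊕0⊕0 = 0
s2: b2⊕b3⊕b6⊕b7⊕b10⊕b11⊕b14⊕b15⊕b18⊕b19⊕b22⊕b23⊕b26⊕b27⊕b30⊕b31 = 0⊕1⊕0⊕0⊕1⊕1⊕1⊕1⊕1⊕0⊕1⊕1⊕1⊕0⊕1⊕0 = 0
s4: b4⊕b5⊕b6⊕b7⊕b12⊕b13⊕b14⊕b15⊕b20⊕b21⊕b22⊕b23⊕b28⊕b29⊕b30⊕b31 = 1⊕0⊕0⊕0⊕0⊕0⊕1⊕1⊕0⊕1⊕1⊕1⊕0⊕0⊕1⊕0 = 1
s8: b8⊕b9⊕b10⊕b11⊕b12⊕b13⊕b14⊕b15⊕b24⊕b25⊕b26⊕b27⊕b28⊕b29⊕b30⊕b31 = 1⊕1⊕1⊕1⊕0⊕0⊕1⊕1⊕0⊕0⊕1⊕0⊕0⊕0⊕1⊕0 = 0
s16: b16⊕b17⊕b18⊕b19⊕b20⊕b21⊕b22⊕b23⊕b24⊕b25⊕b26⊕b27⊕b28⊕b29⊕b30⊕b31 = 1⊕1⊕1⊕0⊕0⊕1⊕1⊕1⊕0⊕0⊕1⊕0⊕0⊕0⊕1⊕0 = 0
Syndrome (s16...s1) = 00100 → position 4.

00100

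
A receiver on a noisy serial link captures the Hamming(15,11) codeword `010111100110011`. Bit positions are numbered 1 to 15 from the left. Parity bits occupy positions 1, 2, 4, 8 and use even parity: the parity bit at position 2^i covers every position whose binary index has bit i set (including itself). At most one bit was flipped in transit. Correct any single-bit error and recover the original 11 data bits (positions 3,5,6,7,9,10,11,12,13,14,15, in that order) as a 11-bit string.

s1: b1⊕b3⊕b5⊕b7⊕b9⊕b11⊕b13⊕b15 = 0⊕0⊕1⊕1⊕0⊕1⊕0⊕1 = 0
s2: b2⊕b3⊕b6⊕b7⊕b10⊕b11⊕b14⊕b15 = 1⊕0⊕1⊕1⊕1⊕1⊕1⊕1 = 1
s4: b4⊕b5⊕b6⊕b7⊕b12⊕b13⊕b14⊕b15 = 1⊕1⊕1⊕1⊕0⊕0⊕1⊕1 = 0
s8: b8⊕b9⊕b10⊕b11⊕b12⊕b13⊕b14⊕b15 = 0⊕0⊕1⊕1⊕0⊕0⊕1⊕1 = 0
Syndrome (s8...s1) = 0010 → position 2.
Flip bit 2: corrected codeword = 000111100110011
Data bits at positions 3,5,6,7,9,10,11,12,13,14,15: 01110110011

01110110011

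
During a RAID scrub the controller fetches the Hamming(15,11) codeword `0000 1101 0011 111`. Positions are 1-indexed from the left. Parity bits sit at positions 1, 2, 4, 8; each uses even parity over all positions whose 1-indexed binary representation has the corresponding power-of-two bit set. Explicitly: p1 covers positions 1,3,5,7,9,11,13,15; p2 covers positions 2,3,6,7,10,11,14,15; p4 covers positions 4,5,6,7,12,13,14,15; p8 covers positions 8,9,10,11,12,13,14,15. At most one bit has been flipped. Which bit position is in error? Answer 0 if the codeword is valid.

s1: b1⊕b3⊕b5⊕b7⊕b9⊕b11⊕b13⊕b15 = 0⊕0⊕1⊕0⊕0⊕1⊕1⊕1 = 0
s2: b2⊕b3⊕b6⊕b7⊕b10⊕b11⊕b14⊕b15 = 0⊕0⊕1⊕0⊕0⊕1⊕1⊕1 = 0
s4: b4⊕b5⊕b6⊕b7⊕b12⊕b13⊕b14⊕b15 = 0⊕1⊕1⊕0⊕1⊕1⊕1⊕1 = 0
s8: b8⊕b9⊕b10⊕b11⊕b12⊕b13⊕b14⊕b15 = 1⊕0⊕0⊕1⊕1⊕1⊕1⊕1 = 0
Syndrome (s8...s1) = 0000 → position 0 (no error).

0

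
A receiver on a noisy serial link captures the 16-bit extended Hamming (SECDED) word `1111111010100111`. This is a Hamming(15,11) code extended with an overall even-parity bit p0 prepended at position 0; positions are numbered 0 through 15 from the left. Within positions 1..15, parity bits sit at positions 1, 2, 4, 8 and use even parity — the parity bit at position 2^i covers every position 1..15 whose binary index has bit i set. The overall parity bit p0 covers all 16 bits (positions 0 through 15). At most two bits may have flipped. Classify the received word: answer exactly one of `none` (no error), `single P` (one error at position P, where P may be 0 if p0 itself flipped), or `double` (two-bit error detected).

s1: b1⊕b3⊕b5⊕b7⊕b9⊕b11⊕b13⊕b15 = 1⊕1⊕1⊕0⊕0⊕0⊕1⊕1 = 1
s2: b2⊕b3⊕b6⊕b7⊕b10⊕b11⊕b14⊕b15 = 1⊕1⊕1⊕0⊕1⊕0⊕1⊕1 = 0
s4: b4⊕b5⊕b6⊕b7⊕b12⊕b13⊕b14⊕b15 = 1⊕1⊕1⊕0⊕0⊕1⊕1⊕1 = 0
s8: b8⊕b9⊕b10⊕b11⊕b12⊕b13⊕b14⊕b15 = 1⊕0⊕1⊕0⊕0⊕1⊕1⊕1 = 1
Syndrome (s8...s1) = 1001 → position 9.
Overall parity (XOR of all 16 bits, including p0): 1⊕1⊕1⊕1⊕1⊕1⊕1⊕0⊕1⊕0⊕1⊕0⊕0⊕1⊕1⊕1 = 0
Overall=0, syndrome position=9 → double-bit error detected (uncorrectable).

double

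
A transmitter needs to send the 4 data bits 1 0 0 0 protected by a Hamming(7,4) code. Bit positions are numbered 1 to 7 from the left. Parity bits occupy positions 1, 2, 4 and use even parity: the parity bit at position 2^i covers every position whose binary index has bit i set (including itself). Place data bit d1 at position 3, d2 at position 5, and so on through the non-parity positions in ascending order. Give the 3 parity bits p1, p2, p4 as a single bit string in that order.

Place data bits at non-power-of-two positions: b3=1, b5=0, b6=0, b7=0.
p1 = XOR of data positions {3,5,7} = 1⊕0⊕0 = 1
p2 = XOR of data positions {3,6,7} = 1⊕0⊕0 = 1
p4 = XOR of data positions {5,6,7} = 0⊕0⊕0 = 0
Parity bits p1,p2,p4 = 110

110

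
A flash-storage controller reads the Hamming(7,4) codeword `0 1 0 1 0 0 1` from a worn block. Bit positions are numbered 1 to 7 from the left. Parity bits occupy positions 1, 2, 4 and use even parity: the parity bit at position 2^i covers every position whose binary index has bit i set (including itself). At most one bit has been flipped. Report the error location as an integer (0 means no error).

s1: b1⊕b3⊕b5⊕b7 = 0⊕0⊕0⊕1 = 1
s2: b2⊕b3⊕b6⊕b7 = 1⊕0⊕0⊕1 = 0
s4: b4⊕b5⊕b6⊕b7 = 1⊕0⊕0⊕1 = 0
Syndrome (s4...s1) = 001 → position 1.

1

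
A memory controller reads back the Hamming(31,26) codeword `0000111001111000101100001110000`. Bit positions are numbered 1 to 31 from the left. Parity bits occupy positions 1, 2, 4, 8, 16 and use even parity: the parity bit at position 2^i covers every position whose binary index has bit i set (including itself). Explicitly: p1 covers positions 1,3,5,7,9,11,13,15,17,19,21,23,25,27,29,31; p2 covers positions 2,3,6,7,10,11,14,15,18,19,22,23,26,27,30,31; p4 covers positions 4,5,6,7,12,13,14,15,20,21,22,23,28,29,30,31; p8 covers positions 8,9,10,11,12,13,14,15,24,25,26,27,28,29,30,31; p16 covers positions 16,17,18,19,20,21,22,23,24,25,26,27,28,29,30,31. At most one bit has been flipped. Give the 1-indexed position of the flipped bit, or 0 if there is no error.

10

s1: b1⊕b3⊕b5⊕b7⊕b9⊕b11⊕b13⊕b15⊕b17⊕b19⊕b21⊕b23⊕b25⊕b27⊕b29⊕b31 = 0⊕0⊕1⊕1⊕0⊕1⊕1⊕0⊕1⊕1⊕0⊕0⊕1⊕1⊕0⊕0 = 0
s2: b2⊕b3⊕b6⊕b7⊕b10⊕b11⊕b14⊕b15⊕b18⊕b19⊕b22⊕b23⊕b26⊕b27⊕b30⊕b31 = 0⊕0⊕1⊕1⊕1⊕1⊕0⊕0⊕0⊕1⊕0⊕0⊕1⊕1⊕0⊕0 = 1
s4: b4⊕b5⊕b6⊕b7⊕b12⊕b13⊕b14⊕b15⊕b20⊕b21⊕b22⊕b23⊕b28⊕b29⊕b30⊕b31 = 0⊕1⊕1⊕1⊕1⊕1⊕0⊕0⊕1⊕0⊕0⊕0⊕0⊕0⊕0⊕0 = 0
s8: b8⊕b9⊕b10⊕b11⊕b12⊕b13⊕b14⊕b15⊕b24⊕b25⊕b26⊕b27⊕b28⊕b29⊕b30⊕b31 = 0⊕0⊕1⊕1⊕1⊕1⊕0⊕0⊕0⊕1⊕1⊕1⊕0⊕0⊕0⊕0 = 1
s16: b16⊕b17⊕b18⊕b19⊕b20⊕b21⊕b22⊕b23⊕b24⊕b25⊕b26⊕b27⊕b28⊕b29⊕b30⊕b31 = 0⊕1⊕0⊕1⊕1⊕0⊕0⊕0⊕0⊕1⊕1⊕1⊕0⊕0⊕0⊕0 = 0
Syndrome (s16...s1) = 01010 → position 10.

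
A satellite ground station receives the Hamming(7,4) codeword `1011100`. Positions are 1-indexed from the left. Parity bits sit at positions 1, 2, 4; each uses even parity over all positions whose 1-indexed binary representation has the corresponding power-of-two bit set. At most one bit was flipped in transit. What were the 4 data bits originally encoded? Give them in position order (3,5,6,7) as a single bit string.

s1: b1⊕b3⊕b5⊕b7 = 1⊕1⊕1⊕0 = 1
s2: b2⊕b3⊕b6⊕b7 = 0⊕1⊕0⊕0 = 1
s4: b4⊕b5⊕b6⊕b7 = 1⊕1⊕0⊕0 = 0
Syndrome (s4...s1) = 011 → position 3.
Flip bit 3: corrected codeword = 1001100
Data bits at positions 3,5,6,7: 0100

0100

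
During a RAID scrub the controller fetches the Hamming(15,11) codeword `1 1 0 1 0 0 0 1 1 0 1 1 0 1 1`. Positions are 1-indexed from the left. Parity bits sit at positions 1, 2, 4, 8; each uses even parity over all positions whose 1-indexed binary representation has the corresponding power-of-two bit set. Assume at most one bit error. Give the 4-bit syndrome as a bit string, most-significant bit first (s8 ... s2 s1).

s1: b1⊕b3⊕b5⊕b7⊕b9⊕b11⊕b13⊕b15 = 1⊕0⊕0⊕0⊕1⊕1⊕0⊕1 = 0
s2: b2⊕b3⊕b6⊕b7⊕b10⊕b11⊕b14⊕b15 = 1⊕0⊕0⊕0⊕0⊕1⊕1⊕1 = 0
s4: b4⊕b5⊕b6⊕b7⊕b12⊕b13⊕b14⊕b15 = 1⊕0⊕0⊕0⊕1⊕0⊕1⊕1 = 0
s8: b8⊕b9⊕b10⊕b11⊕b12⊕b13⊕b14⊕b15 = 1⊕1⊕0⊕1⊕1⊕0⊕1⊕1 = 0
Syndrome (s8...s1) = 0000 → position 0 (no error).

0000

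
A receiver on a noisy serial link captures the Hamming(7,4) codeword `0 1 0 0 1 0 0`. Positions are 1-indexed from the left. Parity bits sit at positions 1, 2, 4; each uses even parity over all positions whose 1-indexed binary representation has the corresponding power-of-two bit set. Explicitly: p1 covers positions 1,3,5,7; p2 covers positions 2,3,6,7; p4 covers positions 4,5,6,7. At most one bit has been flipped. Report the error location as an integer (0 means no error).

s1: b1⊕b3⊕b5⊕b7 = 0⊕0⊕1⊕0 = 1
s2: b2⊕b3⊕b6⊕b7 = 1⊕0⊕0⊕0 = 1
s4: b4⊕b5⊕b6⊕b7 = 0⊕1⊕0⊕0 = 1
Syndrome (s4...s1) = 111 → position 7.

7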